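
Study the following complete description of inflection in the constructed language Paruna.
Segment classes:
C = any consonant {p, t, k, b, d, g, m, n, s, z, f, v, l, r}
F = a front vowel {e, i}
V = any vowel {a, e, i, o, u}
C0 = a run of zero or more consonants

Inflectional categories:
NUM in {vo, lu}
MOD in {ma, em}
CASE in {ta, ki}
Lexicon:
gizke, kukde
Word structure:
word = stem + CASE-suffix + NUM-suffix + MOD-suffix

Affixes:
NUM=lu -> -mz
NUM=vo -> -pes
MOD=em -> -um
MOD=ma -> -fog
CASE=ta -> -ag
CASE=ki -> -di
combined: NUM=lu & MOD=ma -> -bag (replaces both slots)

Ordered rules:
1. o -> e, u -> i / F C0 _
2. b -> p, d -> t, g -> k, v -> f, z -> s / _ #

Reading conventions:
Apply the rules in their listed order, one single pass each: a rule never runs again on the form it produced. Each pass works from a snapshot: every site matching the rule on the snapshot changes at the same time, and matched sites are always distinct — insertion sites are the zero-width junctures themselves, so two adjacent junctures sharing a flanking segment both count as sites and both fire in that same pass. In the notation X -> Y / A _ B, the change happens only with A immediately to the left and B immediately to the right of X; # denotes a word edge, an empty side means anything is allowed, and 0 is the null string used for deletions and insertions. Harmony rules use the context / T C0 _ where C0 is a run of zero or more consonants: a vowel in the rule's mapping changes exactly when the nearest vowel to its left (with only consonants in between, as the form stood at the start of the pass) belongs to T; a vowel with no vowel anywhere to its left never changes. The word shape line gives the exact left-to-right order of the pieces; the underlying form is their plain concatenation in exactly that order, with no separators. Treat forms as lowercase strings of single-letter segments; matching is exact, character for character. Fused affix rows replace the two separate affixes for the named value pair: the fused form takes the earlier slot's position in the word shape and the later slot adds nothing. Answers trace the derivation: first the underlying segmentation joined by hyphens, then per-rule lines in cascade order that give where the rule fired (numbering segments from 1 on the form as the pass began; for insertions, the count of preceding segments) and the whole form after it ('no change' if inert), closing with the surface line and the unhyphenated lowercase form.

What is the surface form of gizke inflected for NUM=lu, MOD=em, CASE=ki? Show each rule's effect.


underlying: gizke-di-mz-um
1. o -> e, u -> i / F C0 _: fires at position(s) 10: gizkedimzim
2. b -> p, d -> t, g -> k, v -> f, z -> s / _ #: no change
surface: gizkedimzim


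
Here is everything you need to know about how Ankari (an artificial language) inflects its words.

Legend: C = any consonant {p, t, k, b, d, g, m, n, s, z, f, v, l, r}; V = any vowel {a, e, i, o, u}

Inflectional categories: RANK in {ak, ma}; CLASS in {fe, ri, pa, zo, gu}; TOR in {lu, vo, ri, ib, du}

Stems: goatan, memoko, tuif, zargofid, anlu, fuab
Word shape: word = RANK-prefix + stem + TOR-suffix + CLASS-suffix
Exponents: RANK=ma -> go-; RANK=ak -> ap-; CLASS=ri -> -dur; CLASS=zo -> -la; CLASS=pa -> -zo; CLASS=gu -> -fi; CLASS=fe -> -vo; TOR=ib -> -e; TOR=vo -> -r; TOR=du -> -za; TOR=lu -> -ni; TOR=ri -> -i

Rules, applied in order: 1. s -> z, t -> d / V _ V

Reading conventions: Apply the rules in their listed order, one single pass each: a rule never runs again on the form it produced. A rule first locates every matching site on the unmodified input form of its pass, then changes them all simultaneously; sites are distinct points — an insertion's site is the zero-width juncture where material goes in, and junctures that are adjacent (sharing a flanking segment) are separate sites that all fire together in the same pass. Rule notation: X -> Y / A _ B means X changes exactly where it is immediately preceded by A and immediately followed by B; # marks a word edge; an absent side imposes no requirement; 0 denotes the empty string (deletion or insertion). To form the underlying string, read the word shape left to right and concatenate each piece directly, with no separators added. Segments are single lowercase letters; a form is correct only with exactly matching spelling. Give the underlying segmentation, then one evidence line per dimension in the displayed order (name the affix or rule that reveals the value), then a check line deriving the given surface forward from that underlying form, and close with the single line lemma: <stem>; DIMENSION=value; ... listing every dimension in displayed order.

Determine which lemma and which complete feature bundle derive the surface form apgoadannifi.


underlying: ap-goatan-ni-fi
RANK=ak - signalled by the affix ap-
CLASS=gu - signalled by the affix -fi
TOR=lu - signalled by the affix -ni
check: apgoatannifi -> apgoadannifi
lemma: goatan; RANK=ak; CLASS=gu; TOR=lu


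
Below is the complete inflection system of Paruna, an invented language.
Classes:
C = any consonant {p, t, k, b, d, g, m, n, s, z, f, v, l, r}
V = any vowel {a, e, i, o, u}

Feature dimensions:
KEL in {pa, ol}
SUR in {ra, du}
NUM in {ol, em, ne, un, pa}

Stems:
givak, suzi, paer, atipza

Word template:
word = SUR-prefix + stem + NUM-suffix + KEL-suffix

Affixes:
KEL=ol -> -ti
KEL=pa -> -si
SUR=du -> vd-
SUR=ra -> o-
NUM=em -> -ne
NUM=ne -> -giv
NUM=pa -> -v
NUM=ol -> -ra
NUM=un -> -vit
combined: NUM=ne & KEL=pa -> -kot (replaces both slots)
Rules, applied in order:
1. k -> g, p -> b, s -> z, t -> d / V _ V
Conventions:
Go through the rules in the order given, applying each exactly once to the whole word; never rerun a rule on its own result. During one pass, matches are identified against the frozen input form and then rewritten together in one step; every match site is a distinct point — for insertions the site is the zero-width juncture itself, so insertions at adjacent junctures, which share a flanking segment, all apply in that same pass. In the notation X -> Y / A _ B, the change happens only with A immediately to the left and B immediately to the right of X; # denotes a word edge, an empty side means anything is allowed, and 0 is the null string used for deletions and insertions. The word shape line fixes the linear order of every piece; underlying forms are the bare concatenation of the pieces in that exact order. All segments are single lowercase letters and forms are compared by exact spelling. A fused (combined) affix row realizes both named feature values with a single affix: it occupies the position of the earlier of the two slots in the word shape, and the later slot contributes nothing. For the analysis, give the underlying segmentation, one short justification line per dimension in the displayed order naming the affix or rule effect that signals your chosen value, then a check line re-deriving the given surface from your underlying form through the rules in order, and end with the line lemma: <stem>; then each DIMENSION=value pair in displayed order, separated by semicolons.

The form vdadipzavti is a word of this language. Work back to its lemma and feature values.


underlying: vd-atipza-v-ti
KEL=ol - signalled by the affix -ti
SUR=du - signalled by the affix vd-
NUM=pa - signalled by the affix -v
check: vdatipzavti -> vdadipzavti
lemma: atipza; KEL=ol; SUR=du; NUM=pa


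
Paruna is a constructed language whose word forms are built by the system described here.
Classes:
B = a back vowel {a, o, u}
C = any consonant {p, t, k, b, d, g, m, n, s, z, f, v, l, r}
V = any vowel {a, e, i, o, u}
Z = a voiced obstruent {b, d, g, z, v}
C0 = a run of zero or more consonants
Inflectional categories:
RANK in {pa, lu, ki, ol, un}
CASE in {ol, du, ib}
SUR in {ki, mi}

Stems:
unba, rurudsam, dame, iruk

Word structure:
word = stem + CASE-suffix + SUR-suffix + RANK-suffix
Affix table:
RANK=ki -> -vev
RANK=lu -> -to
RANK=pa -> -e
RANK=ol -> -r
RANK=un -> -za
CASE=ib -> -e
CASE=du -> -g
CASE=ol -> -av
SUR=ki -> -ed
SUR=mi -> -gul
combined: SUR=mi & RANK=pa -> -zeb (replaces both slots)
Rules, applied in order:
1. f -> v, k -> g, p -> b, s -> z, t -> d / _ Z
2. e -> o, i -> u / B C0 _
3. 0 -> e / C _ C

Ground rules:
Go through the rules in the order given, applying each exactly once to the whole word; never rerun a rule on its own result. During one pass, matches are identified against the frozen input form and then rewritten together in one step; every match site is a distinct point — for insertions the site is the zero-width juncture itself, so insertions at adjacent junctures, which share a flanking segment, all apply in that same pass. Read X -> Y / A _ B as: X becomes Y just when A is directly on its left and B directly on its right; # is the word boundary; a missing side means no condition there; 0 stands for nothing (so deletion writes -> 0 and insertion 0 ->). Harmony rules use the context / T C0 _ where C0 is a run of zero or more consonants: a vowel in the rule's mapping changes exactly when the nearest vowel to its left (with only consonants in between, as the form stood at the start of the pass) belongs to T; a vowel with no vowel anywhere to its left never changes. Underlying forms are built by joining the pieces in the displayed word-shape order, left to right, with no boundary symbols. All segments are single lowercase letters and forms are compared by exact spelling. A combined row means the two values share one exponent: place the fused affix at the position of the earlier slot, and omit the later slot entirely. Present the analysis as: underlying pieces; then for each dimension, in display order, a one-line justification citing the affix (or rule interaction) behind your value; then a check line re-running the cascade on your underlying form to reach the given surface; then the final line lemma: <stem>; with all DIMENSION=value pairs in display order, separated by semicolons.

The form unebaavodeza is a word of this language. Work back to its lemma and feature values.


underlying: unba-av-ed-za
RANK=un - signalled by the affix -za
CASE=ol - signalled by the affix -av
SUR=ki - signalled by the affix -ed
check: unbaavedza -> unbaavedza -> unbaavodza -> unebaavodeza
lemma: unba; RANK=un; CASE=ol; SUR=ki


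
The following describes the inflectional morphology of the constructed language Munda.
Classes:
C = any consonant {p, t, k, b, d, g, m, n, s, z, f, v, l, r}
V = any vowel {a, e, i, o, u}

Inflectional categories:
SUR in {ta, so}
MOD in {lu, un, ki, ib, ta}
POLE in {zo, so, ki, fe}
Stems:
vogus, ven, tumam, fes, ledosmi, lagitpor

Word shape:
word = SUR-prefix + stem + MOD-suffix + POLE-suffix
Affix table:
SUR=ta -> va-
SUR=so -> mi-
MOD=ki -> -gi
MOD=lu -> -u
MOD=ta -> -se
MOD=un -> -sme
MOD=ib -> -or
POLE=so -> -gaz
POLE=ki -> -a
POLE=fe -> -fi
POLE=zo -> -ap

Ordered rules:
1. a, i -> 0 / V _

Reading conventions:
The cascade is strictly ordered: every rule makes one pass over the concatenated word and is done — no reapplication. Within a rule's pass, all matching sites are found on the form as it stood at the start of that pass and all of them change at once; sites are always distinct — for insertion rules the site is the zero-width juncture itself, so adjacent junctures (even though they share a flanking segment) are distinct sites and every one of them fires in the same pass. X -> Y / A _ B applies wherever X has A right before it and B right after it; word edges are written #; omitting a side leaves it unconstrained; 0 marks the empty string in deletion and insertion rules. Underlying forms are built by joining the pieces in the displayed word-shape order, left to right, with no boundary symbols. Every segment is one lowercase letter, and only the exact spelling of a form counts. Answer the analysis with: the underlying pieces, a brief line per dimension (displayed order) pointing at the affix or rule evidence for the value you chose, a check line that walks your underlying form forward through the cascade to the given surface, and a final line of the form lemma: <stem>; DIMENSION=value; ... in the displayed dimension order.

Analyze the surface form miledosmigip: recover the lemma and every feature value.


underlying: mi-ledosmi-gi-ap
SUR=so - signalled by the affix mi-
MOD=ki - signalled by the affix -gi
POLE=zo - signalled by the affix -ap
check: miledosmigiap -> miledosmigip
lemma: ledosmi; SUR=so; MOD=ki; POLE=zo


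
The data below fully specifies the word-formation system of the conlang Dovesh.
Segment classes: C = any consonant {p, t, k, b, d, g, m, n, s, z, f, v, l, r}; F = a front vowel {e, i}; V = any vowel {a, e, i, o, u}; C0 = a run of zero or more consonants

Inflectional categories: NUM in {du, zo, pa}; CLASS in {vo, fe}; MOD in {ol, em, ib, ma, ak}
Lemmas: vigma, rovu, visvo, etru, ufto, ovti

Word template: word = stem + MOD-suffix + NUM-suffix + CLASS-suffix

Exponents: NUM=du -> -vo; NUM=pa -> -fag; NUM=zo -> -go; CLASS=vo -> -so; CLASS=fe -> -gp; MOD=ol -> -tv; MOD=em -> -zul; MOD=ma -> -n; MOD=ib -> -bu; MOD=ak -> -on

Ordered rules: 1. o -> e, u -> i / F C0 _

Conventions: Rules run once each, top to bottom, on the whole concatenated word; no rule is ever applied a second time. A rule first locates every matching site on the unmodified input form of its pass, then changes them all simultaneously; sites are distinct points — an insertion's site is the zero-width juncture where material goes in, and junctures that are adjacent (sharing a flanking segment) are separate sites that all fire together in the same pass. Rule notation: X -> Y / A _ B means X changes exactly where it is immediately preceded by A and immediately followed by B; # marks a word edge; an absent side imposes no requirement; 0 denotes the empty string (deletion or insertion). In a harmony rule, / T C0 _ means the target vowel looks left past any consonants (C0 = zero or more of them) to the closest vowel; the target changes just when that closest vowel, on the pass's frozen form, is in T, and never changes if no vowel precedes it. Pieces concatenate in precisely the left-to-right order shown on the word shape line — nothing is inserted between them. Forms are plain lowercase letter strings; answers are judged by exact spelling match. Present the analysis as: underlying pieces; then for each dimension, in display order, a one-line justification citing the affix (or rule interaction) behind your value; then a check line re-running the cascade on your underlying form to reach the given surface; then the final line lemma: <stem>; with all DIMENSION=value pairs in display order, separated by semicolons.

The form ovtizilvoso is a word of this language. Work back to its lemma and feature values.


underlying: ovti-zul-vo-so
NUM=du - signalled by the affix -vo
CLASS=vo - signalled by the affix -so
MOD=em - signalled by the affix -zul
check: ovtizulvoso -> ovtizilvoso
lemma: ovti; NUM=du; CLASS=vo; MOD=em


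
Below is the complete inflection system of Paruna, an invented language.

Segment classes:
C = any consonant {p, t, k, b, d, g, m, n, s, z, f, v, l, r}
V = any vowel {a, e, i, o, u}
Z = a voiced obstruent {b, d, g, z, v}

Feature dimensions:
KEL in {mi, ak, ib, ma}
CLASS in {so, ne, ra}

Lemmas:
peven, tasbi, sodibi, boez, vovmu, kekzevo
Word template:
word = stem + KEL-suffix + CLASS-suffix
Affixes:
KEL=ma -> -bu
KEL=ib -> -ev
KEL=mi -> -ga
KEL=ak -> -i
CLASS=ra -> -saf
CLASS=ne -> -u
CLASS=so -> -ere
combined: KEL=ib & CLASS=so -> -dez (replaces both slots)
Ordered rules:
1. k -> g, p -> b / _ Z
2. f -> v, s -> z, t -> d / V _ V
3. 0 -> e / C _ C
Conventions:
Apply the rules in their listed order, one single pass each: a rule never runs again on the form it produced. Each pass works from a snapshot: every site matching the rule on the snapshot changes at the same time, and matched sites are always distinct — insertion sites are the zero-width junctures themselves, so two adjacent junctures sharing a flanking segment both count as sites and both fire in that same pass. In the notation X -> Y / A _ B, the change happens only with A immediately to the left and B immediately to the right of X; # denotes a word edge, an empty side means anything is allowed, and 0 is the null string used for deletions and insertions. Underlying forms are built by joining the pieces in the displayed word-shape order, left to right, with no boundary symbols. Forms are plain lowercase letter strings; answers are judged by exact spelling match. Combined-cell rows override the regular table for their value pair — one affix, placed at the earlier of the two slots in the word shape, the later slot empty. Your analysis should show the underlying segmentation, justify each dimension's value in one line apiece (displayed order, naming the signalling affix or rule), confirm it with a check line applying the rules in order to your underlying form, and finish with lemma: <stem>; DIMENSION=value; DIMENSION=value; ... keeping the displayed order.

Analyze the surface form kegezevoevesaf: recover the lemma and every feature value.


underlying: kekzevo-ev-saf
KEL=ib - signalled by the affix -ev
CLASS=ra - signalled by the affix -saf
check: kekzevoevsaf -> kegzevoevsaf -> kegzevoevsaf -> kegezevoevesaf
lemma: kekzevo; KEL=ib; CLASS=ra


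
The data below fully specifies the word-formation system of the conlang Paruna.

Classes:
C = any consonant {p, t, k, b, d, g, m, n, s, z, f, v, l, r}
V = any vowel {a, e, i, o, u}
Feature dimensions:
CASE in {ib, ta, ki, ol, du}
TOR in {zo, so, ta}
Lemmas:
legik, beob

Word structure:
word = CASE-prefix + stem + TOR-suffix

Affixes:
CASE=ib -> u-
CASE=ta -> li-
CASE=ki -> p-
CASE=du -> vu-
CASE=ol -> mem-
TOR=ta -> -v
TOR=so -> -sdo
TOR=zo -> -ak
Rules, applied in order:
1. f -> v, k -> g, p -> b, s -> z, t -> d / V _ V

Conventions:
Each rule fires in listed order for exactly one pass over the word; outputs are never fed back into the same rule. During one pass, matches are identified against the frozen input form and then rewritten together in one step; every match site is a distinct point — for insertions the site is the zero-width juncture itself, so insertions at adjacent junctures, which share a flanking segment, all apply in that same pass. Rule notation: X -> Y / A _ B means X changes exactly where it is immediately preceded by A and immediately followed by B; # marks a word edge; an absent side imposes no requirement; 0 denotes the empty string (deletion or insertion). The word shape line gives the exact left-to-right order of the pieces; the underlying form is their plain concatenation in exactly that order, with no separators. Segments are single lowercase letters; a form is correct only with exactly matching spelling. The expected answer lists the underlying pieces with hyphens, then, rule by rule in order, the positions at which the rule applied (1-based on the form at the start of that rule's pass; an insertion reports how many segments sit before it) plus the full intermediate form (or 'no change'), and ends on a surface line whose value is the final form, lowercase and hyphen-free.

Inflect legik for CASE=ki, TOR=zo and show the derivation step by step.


underlying: p-legik-ak
1. f -> v, k -> g, p -> b, s -> z, t -> d / V _ V: fires at position(s) 6: plegigak
surface: plegigak


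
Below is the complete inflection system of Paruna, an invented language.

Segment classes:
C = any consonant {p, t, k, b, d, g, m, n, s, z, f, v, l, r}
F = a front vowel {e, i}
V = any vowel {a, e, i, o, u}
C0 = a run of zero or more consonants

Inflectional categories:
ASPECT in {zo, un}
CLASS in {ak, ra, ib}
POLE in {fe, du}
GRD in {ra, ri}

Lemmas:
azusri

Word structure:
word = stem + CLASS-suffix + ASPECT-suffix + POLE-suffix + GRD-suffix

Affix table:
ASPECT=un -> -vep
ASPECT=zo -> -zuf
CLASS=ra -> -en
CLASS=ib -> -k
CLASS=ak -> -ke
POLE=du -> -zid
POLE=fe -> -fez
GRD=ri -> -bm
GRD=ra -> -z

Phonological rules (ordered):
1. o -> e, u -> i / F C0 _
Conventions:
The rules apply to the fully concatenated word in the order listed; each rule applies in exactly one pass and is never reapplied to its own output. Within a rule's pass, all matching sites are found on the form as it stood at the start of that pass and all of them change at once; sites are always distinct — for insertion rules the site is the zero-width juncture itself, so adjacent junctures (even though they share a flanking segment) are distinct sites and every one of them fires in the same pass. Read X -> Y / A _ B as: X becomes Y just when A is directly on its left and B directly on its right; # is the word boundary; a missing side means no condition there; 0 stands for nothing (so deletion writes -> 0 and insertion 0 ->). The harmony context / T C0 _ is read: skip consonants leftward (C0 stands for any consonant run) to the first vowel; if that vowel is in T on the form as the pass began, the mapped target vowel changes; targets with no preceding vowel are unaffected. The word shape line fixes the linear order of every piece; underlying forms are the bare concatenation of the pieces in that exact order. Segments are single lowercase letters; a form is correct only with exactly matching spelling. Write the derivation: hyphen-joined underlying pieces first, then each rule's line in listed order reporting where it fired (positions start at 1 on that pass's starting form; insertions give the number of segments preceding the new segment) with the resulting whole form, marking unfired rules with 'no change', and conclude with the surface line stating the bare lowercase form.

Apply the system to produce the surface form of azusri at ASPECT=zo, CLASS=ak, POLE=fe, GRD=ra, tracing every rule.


underlying: azusri-ke-zuf-fez-z
1. o -> e, u -> i / F C0 _: fires at position(s) 10: azusrikeziffezz
surface: azusrikeziffezz


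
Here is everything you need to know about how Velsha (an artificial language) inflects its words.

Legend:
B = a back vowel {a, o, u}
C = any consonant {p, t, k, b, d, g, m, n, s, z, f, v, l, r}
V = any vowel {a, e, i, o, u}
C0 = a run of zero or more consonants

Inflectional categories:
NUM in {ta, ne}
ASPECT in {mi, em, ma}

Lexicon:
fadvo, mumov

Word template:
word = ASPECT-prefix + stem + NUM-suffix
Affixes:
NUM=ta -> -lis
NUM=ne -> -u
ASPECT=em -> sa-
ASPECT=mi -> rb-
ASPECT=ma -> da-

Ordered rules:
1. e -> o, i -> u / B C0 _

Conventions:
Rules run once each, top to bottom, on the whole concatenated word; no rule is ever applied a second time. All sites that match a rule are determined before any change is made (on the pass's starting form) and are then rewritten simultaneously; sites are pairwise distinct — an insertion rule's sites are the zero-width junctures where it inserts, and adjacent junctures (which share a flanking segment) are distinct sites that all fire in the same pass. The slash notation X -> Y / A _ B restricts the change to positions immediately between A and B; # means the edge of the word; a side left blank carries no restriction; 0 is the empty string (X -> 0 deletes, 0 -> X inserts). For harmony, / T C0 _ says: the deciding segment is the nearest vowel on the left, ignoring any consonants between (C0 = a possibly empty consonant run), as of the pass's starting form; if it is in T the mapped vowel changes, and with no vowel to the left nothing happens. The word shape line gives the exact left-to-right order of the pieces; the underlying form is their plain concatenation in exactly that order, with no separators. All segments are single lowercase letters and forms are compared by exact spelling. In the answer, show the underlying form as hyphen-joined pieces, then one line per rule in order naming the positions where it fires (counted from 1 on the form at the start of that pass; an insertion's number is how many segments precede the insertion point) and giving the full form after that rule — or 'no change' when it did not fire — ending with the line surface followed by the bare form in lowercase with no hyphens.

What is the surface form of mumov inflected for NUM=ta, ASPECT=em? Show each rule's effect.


underlying: sa-mumov-lis
1. e -> o, i -> u / B C0 _: fires at position(s) 9: samumovlus
surface: samumovlus


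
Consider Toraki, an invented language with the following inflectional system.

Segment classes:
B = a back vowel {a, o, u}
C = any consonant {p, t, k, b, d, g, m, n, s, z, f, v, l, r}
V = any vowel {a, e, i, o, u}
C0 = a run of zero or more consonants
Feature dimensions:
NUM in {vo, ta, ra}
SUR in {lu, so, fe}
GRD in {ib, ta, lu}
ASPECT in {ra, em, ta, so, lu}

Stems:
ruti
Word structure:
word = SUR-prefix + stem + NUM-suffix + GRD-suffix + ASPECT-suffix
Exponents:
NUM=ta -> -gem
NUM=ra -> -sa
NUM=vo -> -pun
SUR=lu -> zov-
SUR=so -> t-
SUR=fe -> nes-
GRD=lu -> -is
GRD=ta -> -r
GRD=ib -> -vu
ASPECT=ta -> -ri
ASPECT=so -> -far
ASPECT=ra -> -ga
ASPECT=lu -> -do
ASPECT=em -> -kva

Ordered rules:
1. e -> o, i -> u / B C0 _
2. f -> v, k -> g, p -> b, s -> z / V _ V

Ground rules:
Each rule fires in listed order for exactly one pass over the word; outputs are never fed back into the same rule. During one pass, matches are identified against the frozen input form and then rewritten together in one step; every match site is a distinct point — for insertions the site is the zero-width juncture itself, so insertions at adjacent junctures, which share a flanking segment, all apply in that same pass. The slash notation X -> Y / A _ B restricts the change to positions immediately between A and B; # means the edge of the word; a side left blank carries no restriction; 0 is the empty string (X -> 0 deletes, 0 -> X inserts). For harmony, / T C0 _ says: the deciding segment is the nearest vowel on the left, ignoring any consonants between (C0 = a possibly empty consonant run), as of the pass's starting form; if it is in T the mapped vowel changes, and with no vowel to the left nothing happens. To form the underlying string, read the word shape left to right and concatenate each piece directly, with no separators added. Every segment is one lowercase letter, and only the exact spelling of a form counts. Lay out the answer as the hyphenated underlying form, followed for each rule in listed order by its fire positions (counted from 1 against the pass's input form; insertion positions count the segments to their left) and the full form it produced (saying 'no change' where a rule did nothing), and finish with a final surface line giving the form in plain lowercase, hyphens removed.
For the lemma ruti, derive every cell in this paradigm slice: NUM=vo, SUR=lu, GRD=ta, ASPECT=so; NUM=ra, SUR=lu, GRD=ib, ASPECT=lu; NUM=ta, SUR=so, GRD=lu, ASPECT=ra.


cell NUM=vo, SUR=lu, GRD=ta, ASPECT=so:
underlying: zov-ruti-pun-r-far
1. e -> o, i -> u / B C0 _: fires at position(s) 7: zovrutupunrfar
2. f -> v, k -> g, p -> b, s -> z / V _ V: fires at position(s) 8: zovrutubunrfar
surface: zovrutubunrfar

cell NUM=ra, SUR=lu, GRD=ib, ASPECT=lu:
underlying: zov-ruti-sa-vu-do
1. e -> o, i -> u / B C0 _: fires at position(s) 7: zovrutusavudo
2. f -> v, k -> g, p -> b, s -> z / V _ V: fires at position(s) 8: zovrutuzavudo
surface: zovrutuzavudo

cell NUM=ta, SUR=so, GRD=lu, ASPECT=ra:
underlying: t-ruti-gem-is-ga
1. e -> o, i -> u / B C0 _: fires at position(s) 5: trutugemisga
2. f -> v, k -> g, p -> b, s -> z / V _ V: no change
surface: trutugemisga


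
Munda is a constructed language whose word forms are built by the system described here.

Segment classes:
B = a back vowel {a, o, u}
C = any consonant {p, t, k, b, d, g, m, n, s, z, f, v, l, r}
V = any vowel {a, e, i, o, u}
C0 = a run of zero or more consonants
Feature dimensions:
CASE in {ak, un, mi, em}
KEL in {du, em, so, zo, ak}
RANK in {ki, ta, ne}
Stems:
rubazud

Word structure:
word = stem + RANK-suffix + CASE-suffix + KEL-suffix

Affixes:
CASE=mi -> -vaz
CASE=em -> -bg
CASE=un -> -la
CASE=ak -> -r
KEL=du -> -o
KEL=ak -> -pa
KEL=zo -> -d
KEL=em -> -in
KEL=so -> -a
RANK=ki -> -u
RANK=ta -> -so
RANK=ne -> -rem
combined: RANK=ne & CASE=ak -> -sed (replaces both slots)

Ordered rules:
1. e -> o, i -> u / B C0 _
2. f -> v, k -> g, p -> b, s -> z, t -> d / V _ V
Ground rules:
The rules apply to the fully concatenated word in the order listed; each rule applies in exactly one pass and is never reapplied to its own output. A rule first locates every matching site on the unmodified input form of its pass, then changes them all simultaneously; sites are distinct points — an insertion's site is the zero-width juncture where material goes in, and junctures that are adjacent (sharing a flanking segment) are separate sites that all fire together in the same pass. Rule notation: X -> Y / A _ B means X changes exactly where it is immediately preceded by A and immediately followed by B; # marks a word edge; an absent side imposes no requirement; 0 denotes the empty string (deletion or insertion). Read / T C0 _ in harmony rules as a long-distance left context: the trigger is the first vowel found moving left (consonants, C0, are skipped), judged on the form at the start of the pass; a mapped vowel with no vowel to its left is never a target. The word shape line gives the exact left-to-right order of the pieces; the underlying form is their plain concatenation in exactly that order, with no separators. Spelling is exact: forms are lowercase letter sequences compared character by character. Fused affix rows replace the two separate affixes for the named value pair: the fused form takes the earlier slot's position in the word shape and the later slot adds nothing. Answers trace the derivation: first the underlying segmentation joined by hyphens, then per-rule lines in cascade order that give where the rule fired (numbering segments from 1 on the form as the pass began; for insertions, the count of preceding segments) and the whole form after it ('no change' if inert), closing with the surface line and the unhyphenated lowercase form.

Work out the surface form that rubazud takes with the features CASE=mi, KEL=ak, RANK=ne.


underlying: rubazud-rem-vaz-pa
1. e -> o, i -> u / B C0 _: fires at position(s) 9: rubazudromvazpa
2. f -> v, k -> g, p -> b, s -> z, t -> d / V _ V: no change
surface: rubazudromvazpa


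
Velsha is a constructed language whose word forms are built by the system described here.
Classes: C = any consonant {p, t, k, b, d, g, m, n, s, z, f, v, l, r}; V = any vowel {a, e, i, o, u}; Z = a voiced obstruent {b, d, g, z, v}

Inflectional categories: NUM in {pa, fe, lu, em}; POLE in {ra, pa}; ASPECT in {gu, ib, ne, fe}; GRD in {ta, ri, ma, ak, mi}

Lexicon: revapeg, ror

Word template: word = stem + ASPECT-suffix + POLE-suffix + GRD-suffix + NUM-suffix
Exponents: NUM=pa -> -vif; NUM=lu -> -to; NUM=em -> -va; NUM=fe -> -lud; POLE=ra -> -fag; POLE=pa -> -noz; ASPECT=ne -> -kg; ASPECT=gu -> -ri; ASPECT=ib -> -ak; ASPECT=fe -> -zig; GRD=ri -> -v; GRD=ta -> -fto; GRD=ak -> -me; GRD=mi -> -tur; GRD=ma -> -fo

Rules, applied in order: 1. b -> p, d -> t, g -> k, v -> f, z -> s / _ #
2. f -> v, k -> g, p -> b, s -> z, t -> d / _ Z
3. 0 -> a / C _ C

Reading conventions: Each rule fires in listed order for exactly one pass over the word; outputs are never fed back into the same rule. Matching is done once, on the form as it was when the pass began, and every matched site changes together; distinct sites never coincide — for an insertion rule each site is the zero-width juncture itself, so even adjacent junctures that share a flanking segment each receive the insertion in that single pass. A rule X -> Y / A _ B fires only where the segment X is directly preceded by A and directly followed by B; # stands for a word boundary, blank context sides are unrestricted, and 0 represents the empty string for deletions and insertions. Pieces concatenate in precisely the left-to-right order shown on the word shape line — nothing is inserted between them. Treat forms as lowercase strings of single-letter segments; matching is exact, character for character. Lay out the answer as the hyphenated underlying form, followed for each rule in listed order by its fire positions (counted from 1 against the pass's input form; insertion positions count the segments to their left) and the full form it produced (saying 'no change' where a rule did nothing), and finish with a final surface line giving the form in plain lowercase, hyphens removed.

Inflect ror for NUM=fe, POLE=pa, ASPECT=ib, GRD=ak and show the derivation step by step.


underlying: ror-ak-noz-me-lud
1. b -> p, d -> t, g -> k, v -> f, z -> s / _ #: fires at position(s) 13: roraknozmelut
2. f -> v, k -> g, p -> b, s -> z, t -> d / _ Z: no change
3. 0 -> a / C _ C: inserts after position(s) 5, 8: rorakanozamelut
surface: rorakanozamelut


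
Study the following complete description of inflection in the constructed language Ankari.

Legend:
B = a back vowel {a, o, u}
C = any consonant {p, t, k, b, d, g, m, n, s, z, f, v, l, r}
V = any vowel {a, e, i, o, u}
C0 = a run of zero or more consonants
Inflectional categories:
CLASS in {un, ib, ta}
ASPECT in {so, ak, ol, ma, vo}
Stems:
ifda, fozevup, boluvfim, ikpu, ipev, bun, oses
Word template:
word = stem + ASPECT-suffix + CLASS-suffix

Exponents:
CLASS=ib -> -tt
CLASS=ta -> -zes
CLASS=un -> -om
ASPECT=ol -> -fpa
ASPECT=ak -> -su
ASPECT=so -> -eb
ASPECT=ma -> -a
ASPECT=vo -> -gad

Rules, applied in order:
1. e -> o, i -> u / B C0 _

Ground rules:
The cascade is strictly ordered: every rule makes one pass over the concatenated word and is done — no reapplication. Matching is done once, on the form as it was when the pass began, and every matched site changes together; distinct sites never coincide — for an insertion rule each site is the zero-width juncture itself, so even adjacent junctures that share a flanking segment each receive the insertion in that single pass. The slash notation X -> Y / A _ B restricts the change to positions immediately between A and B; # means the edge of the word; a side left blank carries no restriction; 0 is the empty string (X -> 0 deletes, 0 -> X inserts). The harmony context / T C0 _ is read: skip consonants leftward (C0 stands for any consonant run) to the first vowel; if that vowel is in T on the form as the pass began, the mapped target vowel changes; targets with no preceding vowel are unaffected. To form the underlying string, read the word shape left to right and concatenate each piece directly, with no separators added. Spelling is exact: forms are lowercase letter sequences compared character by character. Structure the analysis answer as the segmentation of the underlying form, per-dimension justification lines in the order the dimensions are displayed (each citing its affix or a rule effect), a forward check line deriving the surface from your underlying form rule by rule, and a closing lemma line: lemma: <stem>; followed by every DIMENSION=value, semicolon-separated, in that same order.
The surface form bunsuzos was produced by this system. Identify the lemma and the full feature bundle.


underlying: bun-su-zes
CLASS=ta - signalled by the affix -zes
ASPECT=ak - signalled by the affix -su
check: bunsuzes -> bunsuzos
lemma: bun; CLASS=ta; ASPECT=ak


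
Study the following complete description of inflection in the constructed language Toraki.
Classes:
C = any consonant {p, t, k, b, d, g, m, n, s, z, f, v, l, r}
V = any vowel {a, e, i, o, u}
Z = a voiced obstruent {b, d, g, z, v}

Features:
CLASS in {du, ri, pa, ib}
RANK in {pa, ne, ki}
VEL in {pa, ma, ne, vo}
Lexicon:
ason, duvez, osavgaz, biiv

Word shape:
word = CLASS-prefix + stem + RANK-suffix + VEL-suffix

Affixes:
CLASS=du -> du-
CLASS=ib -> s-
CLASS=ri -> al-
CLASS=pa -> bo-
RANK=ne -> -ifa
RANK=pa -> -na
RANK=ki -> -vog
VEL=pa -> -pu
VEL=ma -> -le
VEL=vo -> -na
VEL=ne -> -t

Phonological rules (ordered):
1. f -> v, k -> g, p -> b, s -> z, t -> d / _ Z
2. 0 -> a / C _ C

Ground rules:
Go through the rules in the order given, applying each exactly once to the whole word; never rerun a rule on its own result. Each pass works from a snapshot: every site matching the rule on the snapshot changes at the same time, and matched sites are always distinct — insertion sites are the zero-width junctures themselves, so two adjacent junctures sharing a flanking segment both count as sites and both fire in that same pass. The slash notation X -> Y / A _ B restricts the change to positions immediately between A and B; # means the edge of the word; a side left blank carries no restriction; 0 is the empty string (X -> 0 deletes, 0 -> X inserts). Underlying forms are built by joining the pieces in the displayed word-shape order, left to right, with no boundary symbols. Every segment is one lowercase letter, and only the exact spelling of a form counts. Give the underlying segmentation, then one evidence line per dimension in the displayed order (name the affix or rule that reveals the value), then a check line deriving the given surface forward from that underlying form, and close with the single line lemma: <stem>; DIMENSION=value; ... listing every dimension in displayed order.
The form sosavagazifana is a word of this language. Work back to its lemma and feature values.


underlying: s-osavgaz-ifa-na
CLASS=ib - signalled by the affix s-
RANK=ne - signalled by the affix -ifa
VEL=vo - signalled by the affix -na
check: sosavgazifana -> sosavgazifana -> sosavagazifana
lemma: osavgaz; CLASS=ib; RANK=ne; VEL=vo


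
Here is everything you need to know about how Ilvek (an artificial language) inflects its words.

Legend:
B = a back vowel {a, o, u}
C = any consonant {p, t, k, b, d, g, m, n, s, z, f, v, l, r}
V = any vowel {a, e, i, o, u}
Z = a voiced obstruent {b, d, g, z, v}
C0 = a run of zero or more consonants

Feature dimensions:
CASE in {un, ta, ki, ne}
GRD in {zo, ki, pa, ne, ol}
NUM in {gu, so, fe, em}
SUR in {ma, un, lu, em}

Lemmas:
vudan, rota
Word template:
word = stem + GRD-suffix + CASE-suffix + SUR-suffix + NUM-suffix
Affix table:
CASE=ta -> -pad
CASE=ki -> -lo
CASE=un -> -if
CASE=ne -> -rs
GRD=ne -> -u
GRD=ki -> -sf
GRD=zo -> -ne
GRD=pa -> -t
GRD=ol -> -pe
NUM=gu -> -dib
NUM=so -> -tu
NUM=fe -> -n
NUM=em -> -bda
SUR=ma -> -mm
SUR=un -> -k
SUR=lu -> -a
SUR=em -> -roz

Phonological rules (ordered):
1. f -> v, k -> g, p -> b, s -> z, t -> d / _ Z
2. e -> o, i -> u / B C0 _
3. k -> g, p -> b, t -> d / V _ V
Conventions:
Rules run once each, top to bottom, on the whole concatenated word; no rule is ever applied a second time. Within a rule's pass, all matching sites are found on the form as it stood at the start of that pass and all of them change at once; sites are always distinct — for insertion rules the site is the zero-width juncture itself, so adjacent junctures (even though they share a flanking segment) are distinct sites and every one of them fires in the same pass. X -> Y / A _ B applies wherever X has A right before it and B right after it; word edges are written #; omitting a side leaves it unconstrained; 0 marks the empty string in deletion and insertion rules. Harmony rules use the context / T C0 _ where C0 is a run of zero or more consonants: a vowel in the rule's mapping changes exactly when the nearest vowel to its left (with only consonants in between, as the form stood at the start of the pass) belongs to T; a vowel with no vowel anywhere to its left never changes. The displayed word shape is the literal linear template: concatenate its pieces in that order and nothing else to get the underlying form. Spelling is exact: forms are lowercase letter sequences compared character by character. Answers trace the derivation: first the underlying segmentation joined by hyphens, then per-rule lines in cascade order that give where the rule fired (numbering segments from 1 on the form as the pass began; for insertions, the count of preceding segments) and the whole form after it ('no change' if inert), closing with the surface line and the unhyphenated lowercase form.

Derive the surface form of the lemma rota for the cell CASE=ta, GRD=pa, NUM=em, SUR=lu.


underlying: rota-t-pad-a-bda
1. f -> v, k -> g, p -> b, s -> z, t -> d / _ Z: no change
2. e -> o, i -> u / B C0 _: no change
3. k -> g, p -> b, t -> d / V _ V: fires at position(s) 3: rodatpadabda
surface: rodatpadabda


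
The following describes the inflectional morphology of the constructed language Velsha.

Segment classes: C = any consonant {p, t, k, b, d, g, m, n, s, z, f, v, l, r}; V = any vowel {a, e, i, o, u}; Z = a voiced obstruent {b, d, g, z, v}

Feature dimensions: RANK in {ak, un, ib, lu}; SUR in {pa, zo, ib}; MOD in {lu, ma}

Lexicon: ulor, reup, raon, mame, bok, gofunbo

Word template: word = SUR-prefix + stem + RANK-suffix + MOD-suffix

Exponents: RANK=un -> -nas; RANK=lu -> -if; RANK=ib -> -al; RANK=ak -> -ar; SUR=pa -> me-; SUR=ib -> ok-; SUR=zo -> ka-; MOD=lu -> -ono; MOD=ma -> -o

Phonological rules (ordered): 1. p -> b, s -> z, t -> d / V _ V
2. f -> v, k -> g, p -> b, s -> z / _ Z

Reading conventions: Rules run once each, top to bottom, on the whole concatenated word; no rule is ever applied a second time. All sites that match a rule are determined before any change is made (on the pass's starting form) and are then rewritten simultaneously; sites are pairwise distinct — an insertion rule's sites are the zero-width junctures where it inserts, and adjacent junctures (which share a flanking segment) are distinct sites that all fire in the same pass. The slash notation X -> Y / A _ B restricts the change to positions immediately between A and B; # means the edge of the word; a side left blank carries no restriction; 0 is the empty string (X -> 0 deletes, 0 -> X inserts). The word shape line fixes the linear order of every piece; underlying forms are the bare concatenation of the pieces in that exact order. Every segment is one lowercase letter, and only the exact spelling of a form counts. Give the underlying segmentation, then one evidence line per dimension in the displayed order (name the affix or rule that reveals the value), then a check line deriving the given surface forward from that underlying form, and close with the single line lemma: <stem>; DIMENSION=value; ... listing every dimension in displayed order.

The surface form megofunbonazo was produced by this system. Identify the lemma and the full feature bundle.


underlying: me-gofunbo-nas-o
RANK=un - signalled by the affix -nas
SUR=pa - signalled by the affix me-
MOD=ma - signalled by the affix -o
check: megofunbonaso -> megofunbonazo -> megofunbonazo
lemma: gofunbo; RANK=un; SUR=pa; MOD=ma
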